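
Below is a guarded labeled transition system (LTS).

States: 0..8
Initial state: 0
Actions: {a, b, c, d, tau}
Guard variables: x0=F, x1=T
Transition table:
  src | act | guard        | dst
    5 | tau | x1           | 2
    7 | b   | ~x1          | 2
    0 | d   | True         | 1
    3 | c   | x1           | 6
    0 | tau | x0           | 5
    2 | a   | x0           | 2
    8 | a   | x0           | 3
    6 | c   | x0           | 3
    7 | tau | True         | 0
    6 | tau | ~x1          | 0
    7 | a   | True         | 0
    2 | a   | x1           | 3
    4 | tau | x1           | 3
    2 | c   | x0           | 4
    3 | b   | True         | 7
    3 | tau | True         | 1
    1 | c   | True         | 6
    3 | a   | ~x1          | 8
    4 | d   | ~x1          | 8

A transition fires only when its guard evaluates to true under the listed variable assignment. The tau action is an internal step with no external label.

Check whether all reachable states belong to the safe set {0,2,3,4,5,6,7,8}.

Answer: INVARIANT VIOLATED at state 1

Analysis:
Inv-set: {0,2,3,4,5,6,7,8}
Reach set: {0,1,6}
  0: ✓
  1: outside
  6: ✓
counterexample path to 1: d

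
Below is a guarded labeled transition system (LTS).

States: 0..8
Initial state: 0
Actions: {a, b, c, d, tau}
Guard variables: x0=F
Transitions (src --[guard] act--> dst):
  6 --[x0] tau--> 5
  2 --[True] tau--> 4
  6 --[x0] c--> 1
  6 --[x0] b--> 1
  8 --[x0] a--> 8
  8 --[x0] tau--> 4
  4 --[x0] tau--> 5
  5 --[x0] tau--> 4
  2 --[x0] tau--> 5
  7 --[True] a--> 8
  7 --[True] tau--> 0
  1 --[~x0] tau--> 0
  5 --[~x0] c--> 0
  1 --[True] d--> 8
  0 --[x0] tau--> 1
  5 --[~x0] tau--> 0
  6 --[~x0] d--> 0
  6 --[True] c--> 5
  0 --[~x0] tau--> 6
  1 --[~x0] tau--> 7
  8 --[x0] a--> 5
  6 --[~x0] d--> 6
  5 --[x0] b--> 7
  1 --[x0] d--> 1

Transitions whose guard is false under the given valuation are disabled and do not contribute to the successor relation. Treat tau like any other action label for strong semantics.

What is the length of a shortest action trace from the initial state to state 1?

BFS to 1:
  depth 0: {0}
  depth 1: {6}
  depth 2: {5}
1 never appears.

Answer: UNREACHABLE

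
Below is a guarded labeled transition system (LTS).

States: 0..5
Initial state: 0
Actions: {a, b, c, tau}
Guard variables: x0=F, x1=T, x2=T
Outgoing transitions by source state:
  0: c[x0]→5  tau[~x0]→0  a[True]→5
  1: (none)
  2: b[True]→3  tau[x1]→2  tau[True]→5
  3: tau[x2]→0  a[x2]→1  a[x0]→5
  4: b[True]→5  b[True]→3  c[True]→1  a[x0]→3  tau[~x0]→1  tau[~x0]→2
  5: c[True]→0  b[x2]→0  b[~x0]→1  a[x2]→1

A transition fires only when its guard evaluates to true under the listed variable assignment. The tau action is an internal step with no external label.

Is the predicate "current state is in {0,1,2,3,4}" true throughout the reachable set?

Safe = {0,1,2,3,4}
R = {0,1,5}
  0: safe
  1: safe
  5: VIOLATES
counterexample path to 5: a

Answer: INVARIANT VIOLATED at state 5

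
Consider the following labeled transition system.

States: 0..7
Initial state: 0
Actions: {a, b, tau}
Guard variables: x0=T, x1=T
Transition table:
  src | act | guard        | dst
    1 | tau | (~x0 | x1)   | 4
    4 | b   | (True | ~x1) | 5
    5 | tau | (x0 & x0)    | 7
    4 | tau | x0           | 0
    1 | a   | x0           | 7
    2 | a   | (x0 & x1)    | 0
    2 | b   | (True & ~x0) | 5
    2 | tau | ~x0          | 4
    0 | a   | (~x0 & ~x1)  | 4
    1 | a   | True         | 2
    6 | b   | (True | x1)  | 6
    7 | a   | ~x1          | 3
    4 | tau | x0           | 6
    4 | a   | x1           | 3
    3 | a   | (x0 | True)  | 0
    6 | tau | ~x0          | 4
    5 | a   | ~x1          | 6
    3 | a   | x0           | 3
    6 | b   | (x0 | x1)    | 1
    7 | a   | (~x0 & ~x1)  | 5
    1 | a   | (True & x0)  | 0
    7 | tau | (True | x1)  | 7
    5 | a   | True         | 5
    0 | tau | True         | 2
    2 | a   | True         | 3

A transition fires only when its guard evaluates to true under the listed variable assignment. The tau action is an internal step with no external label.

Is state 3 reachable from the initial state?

Answer: REACHABLE

Trace:
After dropping false guards: 18 live edges.
L0 = {0}
L1 = {2}  now seen {0,2}
L2 = {3}  now seen {0,2,3}
Reach set: {0,2,3}
witness 3: tau·a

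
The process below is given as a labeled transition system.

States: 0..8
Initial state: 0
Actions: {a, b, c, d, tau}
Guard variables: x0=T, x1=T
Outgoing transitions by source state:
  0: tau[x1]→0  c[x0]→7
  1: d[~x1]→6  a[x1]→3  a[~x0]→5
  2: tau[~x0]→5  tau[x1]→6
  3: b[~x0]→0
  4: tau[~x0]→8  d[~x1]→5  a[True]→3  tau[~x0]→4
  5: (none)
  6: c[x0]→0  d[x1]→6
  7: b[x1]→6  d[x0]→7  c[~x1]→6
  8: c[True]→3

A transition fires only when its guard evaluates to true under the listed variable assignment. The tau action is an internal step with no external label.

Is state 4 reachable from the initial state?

Answer: UNREACHABLE

Working:
After dropping false guards: 10 live edges.
Layer 0: {0}
Layer 1: {7}  cumulative {0,7}
Layer 2: {6}  cumulative {0,6,7}
Reachable = {0,6,7}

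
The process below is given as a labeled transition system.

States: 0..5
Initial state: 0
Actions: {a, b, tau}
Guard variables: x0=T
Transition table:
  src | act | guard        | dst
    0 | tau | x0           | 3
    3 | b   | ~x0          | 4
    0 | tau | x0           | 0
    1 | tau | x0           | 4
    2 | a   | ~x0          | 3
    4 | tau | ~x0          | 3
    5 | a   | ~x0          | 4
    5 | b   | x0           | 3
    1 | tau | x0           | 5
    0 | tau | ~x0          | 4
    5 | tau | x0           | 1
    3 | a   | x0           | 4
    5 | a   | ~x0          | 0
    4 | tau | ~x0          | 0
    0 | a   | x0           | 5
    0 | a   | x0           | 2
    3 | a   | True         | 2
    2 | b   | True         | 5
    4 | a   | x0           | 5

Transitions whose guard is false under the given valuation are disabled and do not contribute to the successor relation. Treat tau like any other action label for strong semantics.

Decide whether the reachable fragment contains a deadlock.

Answer: DEADLOCK-FREE

Trace:
R = {0,1,2,3,4,5}
  0: a→2  a→5  tau→0  tau→3  [4 exit(s)]
  1: tau→4  tau→5  [2 exit(s)]
  2: b→5  [1 exit(s)]
  3: a→2  a→4  [2 exit(s)]
  4: a→5  [1 exit(s)]
  5: b→3  tau→1  [2 exit(s)]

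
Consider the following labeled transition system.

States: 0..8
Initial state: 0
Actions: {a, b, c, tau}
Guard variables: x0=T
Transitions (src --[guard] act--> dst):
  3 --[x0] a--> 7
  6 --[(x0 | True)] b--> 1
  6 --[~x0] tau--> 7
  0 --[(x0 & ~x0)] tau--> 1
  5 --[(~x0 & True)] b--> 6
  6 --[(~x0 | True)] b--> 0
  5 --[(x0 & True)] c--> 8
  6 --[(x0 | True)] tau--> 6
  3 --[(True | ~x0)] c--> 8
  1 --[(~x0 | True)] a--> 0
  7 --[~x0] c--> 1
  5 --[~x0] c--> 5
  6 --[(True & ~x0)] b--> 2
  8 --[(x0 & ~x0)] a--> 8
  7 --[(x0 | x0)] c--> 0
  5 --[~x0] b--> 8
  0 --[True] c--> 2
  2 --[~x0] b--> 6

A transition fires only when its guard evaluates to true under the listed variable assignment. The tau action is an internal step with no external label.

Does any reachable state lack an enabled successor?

Reachable = {0,2}
  0: c→2  [deg 1]
  2: ∅  [deadlock]
witness 2: c

Answer: DEADLOCK at state 2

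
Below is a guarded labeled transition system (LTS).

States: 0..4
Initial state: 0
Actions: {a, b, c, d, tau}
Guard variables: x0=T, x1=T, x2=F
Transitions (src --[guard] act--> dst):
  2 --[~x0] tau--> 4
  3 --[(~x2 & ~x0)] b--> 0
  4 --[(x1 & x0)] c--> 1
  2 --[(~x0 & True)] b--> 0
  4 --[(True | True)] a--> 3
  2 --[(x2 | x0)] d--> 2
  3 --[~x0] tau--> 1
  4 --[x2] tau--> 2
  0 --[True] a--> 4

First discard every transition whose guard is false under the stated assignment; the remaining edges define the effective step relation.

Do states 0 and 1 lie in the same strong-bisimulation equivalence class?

Compute ~ classes (split until stable):
  round 0: {{0,1,2,3,4}}
  round 1: {{0},{1,3},{2},{4}}
Fixed point at round 2; 4 class(es).
[0]={0}  [1]={1,3}

Answer: NOT BISIMILAR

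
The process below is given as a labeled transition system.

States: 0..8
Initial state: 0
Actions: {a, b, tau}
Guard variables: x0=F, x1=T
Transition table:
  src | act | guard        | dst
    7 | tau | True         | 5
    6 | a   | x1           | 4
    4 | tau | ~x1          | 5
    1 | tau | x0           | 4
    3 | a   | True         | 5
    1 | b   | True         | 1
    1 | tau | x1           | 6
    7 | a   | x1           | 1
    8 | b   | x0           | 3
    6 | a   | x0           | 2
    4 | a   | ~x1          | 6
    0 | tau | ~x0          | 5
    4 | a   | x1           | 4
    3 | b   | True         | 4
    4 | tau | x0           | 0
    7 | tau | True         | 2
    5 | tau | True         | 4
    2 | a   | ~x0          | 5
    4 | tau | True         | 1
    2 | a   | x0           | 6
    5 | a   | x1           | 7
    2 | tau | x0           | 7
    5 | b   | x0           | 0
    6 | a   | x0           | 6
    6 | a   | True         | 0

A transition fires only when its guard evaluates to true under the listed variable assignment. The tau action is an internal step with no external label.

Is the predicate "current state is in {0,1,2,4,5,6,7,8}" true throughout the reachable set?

Safe = {0,1,2,4,5,6,7,8}
Reachable = {0,1,2,4,5,6,7}
  0: ok
  1: ok
  2: ok
  4: ok
  5: ok
  6: ok
  7: ok

Answer: INVARIANT HOLDS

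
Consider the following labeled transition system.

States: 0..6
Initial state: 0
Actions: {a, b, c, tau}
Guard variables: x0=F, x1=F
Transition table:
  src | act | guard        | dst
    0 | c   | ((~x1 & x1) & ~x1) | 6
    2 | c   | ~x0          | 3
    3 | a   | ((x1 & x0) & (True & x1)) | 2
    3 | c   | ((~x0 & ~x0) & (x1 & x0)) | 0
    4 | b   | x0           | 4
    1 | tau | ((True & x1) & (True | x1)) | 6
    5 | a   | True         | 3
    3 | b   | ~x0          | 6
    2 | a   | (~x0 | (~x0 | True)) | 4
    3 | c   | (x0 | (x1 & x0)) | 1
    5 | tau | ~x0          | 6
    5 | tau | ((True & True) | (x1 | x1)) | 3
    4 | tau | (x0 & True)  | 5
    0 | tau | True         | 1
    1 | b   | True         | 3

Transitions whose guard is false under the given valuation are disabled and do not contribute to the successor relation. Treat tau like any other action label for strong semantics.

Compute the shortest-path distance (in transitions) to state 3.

Answer: 2

Working:
Layered search for 3:
  depth 0: {0}
  depth 1: {1}
  depth 2: {3}
first hit 3 at d=2 via tau·b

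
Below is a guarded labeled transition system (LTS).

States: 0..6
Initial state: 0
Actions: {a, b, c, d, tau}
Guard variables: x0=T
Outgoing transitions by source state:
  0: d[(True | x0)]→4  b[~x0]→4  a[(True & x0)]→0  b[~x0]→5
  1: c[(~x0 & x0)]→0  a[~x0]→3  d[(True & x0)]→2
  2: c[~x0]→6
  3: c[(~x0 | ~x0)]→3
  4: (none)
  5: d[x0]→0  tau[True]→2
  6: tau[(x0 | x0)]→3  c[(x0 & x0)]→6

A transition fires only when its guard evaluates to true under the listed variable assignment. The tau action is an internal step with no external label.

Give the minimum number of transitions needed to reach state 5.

Breadth-first toward 5:
  L0 = {0}
  L1 = {4}
5 never appears.

Answer: UNREACHABLE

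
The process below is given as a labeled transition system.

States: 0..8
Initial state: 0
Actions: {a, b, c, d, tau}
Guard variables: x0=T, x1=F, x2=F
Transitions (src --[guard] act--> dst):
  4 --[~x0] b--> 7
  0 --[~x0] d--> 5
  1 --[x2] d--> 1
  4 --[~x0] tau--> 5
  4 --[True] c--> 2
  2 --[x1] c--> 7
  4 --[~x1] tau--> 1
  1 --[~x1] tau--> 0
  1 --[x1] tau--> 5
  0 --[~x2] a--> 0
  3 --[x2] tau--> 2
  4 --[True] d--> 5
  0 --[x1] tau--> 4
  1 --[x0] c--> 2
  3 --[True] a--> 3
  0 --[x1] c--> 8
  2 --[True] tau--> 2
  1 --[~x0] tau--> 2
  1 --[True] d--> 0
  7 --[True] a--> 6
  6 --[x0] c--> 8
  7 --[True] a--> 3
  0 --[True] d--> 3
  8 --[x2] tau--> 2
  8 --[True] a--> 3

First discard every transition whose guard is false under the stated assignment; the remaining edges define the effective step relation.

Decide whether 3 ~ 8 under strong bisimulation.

Answer: BISIMILAR

Trace:
Bisimulation quotient by refinement:
  P[0] = {{0,1,2,3,4,5,6,7,8}}
  P[1] = {{0},{1,4},{2},{3,7,8},{5},{6}}
  P[2] = {{0},{1},{2},{3,8},{4},{5},{6},{7}}
Fixed point at round 3; 8 class(es).
class of 3: {3,8}; class of 8: {3,8}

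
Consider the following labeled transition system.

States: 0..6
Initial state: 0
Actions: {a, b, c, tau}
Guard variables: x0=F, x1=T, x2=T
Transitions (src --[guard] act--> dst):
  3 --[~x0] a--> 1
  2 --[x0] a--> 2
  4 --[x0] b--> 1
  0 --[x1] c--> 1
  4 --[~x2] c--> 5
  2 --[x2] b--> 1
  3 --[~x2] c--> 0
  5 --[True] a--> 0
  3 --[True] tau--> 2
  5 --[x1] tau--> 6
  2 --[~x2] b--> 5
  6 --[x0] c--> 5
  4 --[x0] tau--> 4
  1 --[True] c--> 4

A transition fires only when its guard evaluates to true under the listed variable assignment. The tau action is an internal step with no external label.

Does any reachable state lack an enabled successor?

Reach set: {0,1,4}
  0: c→1  [deg 1]
  1: c→4  [deg 1]
  4: ∅  [STUCK]
Path to 4: c·c

Answer: DEADLOCK at state 4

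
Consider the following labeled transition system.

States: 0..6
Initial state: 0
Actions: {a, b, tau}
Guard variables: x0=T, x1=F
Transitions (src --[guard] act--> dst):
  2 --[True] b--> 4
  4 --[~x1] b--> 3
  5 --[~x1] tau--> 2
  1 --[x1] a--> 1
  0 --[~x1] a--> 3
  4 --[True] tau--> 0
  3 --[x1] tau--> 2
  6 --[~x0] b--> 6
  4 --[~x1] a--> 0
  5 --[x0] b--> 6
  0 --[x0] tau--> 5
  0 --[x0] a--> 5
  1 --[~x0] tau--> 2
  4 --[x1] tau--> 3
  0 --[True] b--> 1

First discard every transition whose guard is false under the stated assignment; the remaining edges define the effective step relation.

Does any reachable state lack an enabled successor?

Reach set: {0,1,2,3,4,5,6}
  0: a→3  a→5  b→1  tau→5  [4 exit(s)]
  1: ∅  [deadlock]
  2: b→4  [1 exit(s)]
  3: ∅  [deadlock]
  4: a→0  b→3  tau→0  [3 exit(s)]
  5: b→6  tau→2  [2 exit(s)]
  6: ∅  [deadlock]
Path to 1: b

Answer: DEADLOCK at state 1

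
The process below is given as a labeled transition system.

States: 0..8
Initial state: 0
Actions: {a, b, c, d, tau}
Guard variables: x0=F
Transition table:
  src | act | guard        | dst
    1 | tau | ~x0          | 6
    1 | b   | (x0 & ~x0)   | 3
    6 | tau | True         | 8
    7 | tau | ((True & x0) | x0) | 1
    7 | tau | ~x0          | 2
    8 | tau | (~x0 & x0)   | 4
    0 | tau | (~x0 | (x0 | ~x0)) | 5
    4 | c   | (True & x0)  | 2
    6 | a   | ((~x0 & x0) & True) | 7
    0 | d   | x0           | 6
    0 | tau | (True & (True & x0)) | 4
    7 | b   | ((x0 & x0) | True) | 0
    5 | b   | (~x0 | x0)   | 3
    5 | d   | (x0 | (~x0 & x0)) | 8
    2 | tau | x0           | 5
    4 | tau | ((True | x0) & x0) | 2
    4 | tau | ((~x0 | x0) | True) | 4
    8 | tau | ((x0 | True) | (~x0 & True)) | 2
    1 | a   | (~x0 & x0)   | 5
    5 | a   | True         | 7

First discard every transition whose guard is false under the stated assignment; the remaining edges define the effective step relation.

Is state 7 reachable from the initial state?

Guard filter leaves 9 enabled edge(s).
L0 = {0}
L1 = {5}  cumulative {0,5}
L2 = {3,7}  cumulative {0,3,5,7}
L3 = {2}  cumulative {0,2,3,5,7}
R = {0,2,3,5,7}
Path to 7: tau·a

Answer: REACHABLE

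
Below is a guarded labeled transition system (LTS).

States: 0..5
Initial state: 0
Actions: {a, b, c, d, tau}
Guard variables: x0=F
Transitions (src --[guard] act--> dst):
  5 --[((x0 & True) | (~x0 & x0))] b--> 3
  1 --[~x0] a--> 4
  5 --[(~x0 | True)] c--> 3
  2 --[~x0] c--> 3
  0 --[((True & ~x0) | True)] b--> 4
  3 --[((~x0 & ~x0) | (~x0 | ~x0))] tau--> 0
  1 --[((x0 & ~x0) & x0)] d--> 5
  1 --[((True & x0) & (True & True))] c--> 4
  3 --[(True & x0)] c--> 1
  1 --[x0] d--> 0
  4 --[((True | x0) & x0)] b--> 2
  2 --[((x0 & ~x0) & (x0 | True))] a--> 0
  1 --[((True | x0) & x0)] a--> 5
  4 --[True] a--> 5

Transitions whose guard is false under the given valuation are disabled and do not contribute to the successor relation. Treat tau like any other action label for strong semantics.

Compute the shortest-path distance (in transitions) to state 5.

Answer: 2

Analysis:
Layered search for 5:
  Layer 0: {0}
  Layer 1: {4}
  Layer 2: {5}
first hit 5 at d=2 via b·a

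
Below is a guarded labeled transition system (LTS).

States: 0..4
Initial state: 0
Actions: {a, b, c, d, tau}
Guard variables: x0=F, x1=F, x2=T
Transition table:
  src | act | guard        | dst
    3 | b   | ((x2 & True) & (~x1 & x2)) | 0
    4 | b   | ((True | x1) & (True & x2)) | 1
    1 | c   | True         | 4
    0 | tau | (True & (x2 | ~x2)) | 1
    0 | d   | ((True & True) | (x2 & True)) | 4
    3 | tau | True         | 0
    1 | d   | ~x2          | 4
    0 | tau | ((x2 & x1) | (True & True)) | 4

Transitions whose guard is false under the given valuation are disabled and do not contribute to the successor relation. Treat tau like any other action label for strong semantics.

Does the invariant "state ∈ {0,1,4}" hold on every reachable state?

Allowed set {0,1,4}
R = {0,1,4}
  0: ok
  1: ok
  4: ok

Answer: INVARIANT HOLDS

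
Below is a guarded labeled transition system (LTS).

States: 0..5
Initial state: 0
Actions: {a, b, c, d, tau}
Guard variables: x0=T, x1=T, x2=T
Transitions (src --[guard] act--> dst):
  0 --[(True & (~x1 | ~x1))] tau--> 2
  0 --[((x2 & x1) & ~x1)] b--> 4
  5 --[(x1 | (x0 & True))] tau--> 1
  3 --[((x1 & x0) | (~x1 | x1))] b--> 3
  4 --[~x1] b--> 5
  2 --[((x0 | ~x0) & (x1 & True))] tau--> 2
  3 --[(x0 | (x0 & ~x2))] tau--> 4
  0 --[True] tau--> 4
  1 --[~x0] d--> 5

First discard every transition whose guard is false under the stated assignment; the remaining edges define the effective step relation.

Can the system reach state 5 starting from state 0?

After dropping false guards: 5 live edges.
L0 = {0}
L1 = {4}  total {0,4}
Reach set: {0,4}

Answer: UNREACHABLE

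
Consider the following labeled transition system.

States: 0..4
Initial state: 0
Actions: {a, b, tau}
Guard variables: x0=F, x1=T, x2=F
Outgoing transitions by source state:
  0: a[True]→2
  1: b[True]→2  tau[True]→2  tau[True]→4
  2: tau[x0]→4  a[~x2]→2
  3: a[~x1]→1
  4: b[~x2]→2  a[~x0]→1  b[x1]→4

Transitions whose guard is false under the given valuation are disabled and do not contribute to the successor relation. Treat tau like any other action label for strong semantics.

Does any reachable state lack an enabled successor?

Reach set: {0,2}
  0: a→2  [deg 1]
  2: a→2  [deg 1]

Answer: DEADLOCK-FREE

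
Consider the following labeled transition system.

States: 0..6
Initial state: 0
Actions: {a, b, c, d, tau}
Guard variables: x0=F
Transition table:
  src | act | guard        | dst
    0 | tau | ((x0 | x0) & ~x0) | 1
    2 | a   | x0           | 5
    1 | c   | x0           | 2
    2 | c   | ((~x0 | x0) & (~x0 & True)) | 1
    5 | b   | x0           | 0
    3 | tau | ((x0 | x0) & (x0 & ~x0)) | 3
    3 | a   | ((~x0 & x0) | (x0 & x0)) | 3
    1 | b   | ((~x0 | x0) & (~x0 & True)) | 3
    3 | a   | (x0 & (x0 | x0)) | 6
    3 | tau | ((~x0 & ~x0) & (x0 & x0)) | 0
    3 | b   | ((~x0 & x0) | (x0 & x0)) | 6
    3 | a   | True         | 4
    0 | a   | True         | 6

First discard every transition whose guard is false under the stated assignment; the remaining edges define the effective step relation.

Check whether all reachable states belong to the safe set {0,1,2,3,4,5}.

Answer: INVARIANT VIOLATED at state 6

Trace:
Inv-set: {0,1,2,3,4,5}
R = {0,6}
  0: safe
  6: VIOLATES
reach 6 via a — violates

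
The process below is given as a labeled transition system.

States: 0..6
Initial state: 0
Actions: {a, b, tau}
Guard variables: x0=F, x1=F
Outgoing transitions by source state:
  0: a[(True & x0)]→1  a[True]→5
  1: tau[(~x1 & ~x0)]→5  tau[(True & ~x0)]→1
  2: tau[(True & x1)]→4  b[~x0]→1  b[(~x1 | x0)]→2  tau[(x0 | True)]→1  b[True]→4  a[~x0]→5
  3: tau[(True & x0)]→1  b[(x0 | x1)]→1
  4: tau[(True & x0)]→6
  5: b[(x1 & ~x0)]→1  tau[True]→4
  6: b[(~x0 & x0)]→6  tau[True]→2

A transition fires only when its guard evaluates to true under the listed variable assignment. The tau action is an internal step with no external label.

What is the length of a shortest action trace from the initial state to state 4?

Layered search for 4:
  depth 0: {0}
  depth 1: {5}
  depth 2: {4}
depth(4)=2, e.g. a·tau

Answer: 2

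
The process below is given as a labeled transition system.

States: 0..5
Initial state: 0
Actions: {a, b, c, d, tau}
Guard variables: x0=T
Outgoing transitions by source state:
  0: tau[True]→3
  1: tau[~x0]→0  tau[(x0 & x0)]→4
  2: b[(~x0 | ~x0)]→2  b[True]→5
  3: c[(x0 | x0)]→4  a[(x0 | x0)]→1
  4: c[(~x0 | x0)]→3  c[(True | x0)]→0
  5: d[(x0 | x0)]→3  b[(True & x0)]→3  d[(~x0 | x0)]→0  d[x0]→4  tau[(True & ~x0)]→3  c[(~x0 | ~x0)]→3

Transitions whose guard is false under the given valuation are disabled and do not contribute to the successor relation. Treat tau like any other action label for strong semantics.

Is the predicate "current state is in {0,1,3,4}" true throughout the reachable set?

Answer: INVARIANT HOLDS

Analysis:
Safe = {0,1,3,4}
Reachable = {0,1,3,4}
  0: ok
  1: ok
  3: ok
  4: ok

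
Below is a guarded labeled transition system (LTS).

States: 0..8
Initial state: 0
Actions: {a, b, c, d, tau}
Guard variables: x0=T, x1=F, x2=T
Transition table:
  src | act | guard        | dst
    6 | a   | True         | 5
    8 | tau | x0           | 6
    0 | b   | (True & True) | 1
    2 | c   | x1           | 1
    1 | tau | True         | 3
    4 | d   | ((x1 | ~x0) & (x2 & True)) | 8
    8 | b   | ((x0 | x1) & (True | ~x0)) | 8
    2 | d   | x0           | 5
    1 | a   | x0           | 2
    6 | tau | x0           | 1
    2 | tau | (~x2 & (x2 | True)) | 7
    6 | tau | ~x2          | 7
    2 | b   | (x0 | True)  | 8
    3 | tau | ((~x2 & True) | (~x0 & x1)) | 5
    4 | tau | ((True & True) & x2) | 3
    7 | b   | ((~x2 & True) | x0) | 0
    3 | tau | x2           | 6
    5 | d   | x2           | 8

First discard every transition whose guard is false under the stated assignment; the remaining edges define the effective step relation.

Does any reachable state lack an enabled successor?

Reach set: {0,1,2,3,5,6,8}
  0: b→1  [deg 1]
  1: a→2  tau→3  [deg 2]
  2: b→8  d→5  [deg 2]
  3: tau→6  [deg 1]
  5: d→8  [deg 1]
  6: a→5  tau→1  [deg 2]
  8: b→8  tau→6  [deg 2]

Answer: DEADLOCK-FREE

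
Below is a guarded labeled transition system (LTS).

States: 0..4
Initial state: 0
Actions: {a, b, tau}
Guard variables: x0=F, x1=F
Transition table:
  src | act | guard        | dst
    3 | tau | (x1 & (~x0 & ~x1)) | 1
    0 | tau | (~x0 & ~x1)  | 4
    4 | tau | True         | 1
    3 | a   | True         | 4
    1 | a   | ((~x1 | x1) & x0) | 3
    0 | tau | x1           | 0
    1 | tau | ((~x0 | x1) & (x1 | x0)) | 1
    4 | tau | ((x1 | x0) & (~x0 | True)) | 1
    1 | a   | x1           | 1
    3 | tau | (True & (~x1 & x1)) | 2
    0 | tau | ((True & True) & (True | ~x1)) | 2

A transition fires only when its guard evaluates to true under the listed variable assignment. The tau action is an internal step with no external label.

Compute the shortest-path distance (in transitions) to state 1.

BFS to 1:
  L0 = {0}
  L1 = {2,4}
  L2 = {1}
depth(1)=2, e.g. tau·tau

Answer: 2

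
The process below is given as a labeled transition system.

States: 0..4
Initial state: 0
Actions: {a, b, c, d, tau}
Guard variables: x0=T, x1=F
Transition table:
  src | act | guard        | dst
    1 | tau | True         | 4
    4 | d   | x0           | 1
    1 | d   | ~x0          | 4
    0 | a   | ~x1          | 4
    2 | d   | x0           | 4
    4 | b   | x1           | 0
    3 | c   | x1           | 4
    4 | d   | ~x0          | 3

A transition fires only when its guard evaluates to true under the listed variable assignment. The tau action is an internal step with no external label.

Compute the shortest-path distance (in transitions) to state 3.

Layered search for 3:
  Layer 0: {0}
  Layer 1: {4}
  Layer 2: {1}
3 never appears.

Answer: UNREACHABLE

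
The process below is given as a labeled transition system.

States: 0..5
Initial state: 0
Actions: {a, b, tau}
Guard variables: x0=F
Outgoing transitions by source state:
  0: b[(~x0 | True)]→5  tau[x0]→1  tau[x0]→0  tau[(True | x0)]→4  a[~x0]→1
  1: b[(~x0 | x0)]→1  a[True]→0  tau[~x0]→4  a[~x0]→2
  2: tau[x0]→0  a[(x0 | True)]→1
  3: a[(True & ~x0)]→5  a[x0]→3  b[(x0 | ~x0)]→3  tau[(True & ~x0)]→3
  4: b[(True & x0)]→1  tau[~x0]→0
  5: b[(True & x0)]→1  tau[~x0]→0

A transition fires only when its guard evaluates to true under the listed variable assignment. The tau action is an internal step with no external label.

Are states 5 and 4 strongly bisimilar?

Answer: BISIMILAR

Analysis:
Compute ~ classes (split until stable):
  round 0: {{0,1,2,3,4,5}}
  round 1: {{0,1,3},{2},{4,5}}
  round 2: {{0},{1},{2},{3},{4,5}}
stable after 3 split(s): 5 block(s)
5∈{4,5}, 4∈{4,5}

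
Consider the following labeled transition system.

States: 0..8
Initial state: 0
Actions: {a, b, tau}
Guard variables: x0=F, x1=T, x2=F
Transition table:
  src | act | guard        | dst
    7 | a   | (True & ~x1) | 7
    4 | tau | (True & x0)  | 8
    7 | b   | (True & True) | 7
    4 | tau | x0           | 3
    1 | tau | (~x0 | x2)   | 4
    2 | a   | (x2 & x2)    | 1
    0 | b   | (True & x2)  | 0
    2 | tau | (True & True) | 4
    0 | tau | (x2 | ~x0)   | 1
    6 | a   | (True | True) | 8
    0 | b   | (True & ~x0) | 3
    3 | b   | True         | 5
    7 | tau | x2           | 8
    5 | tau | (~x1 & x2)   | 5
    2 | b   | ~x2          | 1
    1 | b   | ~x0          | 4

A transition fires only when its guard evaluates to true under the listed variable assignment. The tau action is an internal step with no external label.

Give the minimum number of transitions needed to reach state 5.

BFS to 5:
  depth 0: {0}
  depth 1: {1,3}
  depth 2: {4,5}
depth(5)=2, e.g. b·b

Answer: 2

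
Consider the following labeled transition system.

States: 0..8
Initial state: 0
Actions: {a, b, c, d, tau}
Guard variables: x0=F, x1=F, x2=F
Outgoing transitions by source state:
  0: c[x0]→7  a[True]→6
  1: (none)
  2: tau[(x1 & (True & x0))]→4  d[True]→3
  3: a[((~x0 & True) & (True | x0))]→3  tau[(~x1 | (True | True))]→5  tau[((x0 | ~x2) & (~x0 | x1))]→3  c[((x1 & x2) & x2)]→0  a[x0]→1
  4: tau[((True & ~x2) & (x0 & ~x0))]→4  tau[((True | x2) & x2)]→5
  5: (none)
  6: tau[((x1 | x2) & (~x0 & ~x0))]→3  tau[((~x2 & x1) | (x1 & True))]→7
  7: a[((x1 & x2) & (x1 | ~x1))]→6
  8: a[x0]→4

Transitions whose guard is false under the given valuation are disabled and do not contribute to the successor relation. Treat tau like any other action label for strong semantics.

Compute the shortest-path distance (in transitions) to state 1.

BFS to 1:
  L0 = {0}
  L1 = {6}
1 never appears.

Answer: UNREACHABLE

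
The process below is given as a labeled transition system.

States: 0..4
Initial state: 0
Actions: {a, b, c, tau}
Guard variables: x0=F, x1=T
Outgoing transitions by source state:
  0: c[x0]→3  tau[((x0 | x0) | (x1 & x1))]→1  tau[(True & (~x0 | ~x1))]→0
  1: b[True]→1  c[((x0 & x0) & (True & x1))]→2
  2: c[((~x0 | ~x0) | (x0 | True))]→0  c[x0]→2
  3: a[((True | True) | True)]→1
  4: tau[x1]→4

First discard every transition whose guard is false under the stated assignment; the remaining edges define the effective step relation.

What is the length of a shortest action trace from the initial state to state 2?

BFS to 2:
  depth 0: {0}
  depth 1: {1}
2 never appears.

Answer: UNREACHABLE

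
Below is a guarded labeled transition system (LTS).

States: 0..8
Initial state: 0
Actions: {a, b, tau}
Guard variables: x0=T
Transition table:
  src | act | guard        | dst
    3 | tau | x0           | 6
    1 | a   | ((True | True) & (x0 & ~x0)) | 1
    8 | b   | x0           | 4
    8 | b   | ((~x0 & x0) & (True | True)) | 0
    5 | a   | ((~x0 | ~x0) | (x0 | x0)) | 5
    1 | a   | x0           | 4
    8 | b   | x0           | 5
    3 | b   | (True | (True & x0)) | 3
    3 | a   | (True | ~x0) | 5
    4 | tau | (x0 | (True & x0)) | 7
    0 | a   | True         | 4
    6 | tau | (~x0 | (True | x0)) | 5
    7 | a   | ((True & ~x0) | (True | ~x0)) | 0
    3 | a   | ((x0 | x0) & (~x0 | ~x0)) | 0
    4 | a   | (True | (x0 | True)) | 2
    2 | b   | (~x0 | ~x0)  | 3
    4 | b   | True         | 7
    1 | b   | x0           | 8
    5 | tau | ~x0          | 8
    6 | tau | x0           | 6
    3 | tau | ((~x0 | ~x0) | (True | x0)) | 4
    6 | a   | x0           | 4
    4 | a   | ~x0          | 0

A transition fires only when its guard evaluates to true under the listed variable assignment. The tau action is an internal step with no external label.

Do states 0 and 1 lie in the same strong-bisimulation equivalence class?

Answer: NOT BISIMILAR

Trace:
Refine partition for ~:
  P[0] = {{0,1,2,3,4,5,6,7,8}}
  P[1] = {{0,5,7},{1},{2},{3,4},{6},{8}}
  P[2] = {{0},{1},{2},{3},{4},{5,7},{6},{8}}
  P[3] = {{0},{1},{2},{3},{4},{5},{6},{7},{8}}
9 equivalence class(es) (converged in 4)
[0]={0}  [1]={1}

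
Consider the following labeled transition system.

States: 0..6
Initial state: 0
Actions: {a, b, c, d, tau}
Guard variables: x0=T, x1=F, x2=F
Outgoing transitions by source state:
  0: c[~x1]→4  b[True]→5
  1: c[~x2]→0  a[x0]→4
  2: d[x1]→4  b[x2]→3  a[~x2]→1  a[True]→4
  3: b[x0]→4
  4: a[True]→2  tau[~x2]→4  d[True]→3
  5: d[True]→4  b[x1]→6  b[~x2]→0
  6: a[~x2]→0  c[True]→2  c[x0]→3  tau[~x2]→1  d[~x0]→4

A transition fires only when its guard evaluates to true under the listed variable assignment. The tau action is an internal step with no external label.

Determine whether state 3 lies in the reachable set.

Guard filter leaves 16 enabled edge(s).
L0 = {0}
L1 = {4,5}  total {0,4,5}
L2 = {2,3}  total {0,2,3,4,5}
L3 = {1}  total {0,1,2,3,4,5}
R = {0,1,2,3,4,5}
Path to 3: c·d

Answer: REACHABLE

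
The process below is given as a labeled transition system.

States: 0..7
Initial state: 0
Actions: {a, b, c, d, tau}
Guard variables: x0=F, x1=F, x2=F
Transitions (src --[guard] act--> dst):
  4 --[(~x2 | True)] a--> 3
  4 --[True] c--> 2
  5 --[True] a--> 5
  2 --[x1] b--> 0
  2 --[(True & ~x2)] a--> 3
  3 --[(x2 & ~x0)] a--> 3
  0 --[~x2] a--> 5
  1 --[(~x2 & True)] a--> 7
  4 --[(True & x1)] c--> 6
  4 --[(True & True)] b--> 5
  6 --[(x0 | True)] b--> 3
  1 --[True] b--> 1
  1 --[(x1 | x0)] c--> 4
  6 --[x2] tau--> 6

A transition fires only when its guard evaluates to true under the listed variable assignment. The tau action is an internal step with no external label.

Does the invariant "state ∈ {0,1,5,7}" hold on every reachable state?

Answer: INVARIANT HOLDS

Analysis:
Allowed set {0,1,5,7}
Reachable = {0,5}
  0: ✓
  5: ✓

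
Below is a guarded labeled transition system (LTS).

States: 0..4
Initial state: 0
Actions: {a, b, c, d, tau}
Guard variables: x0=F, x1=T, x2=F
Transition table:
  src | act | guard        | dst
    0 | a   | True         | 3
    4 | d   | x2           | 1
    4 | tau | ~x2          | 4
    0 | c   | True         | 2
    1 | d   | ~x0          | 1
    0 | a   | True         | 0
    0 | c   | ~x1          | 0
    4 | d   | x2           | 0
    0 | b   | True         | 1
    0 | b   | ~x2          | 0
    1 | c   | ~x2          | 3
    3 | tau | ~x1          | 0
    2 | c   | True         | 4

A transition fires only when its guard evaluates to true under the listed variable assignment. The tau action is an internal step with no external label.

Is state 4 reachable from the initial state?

Answer: REACHABLE

Analysis:
9 transition(s) survive guard evaluation.
L0 = {0}
L1 = {1,2,3}  cumulative {0,1,2,3}
L2 = {4}  cumulative {0,1,2,3,4}
Reach set: {0,1,2,3,4}
witness 4: c·c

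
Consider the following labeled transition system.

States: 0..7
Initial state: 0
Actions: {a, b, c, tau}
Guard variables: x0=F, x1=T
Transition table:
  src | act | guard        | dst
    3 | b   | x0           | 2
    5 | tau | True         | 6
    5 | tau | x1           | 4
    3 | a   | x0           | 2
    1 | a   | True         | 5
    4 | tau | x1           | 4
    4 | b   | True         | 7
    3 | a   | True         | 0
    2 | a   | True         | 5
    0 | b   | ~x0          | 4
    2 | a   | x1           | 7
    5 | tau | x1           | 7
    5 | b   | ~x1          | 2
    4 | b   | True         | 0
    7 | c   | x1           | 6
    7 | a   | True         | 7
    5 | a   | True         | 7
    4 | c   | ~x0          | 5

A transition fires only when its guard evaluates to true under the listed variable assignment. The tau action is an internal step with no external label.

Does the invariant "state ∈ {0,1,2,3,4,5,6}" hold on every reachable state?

Allowed set {0,1,2,3,4,5,6}
Reach set: {0,4,5,6,7}
  0: safe
  4: safe
  5: safe
  6: safe
  7: VIOLATES
witness against invariant: b·b → 7

Answer: INVARIANT VIOLATED at state 7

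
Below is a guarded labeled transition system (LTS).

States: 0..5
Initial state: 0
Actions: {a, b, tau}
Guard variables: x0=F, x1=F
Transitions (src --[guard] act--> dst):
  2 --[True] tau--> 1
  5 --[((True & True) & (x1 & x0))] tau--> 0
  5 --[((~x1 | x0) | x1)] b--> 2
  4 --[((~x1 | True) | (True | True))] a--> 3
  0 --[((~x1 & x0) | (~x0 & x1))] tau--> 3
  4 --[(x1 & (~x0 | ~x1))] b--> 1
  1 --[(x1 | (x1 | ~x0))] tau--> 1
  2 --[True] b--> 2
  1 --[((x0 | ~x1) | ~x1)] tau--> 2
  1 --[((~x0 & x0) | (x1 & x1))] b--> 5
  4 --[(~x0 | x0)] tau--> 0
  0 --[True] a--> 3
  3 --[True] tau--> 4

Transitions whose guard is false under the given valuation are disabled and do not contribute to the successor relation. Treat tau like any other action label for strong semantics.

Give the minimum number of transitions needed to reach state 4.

Layered search for 4:
  L0 = {0}
  L1 = {3}
  L2 = {4}
depth(4)=2, e.g. a·tau

Answer: 2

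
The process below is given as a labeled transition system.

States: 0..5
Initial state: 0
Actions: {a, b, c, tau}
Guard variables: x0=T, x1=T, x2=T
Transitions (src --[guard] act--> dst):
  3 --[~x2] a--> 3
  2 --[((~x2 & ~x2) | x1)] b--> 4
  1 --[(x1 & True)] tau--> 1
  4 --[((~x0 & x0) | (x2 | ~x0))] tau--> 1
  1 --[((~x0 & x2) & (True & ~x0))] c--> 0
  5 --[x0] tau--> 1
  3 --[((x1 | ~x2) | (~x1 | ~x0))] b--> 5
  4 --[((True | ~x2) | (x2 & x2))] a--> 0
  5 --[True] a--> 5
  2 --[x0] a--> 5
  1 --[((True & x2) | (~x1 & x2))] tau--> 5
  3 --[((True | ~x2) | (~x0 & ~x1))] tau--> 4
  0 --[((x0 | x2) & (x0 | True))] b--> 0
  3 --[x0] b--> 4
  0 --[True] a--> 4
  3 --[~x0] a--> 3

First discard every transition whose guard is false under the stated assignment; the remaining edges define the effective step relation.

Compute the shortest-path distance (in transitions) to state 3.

Breadth-first toward 3:
  L0 = {0}
  L1 = {4}
  L2 = {1}
  L3 = {5}
3 never appears.

Answer: UNREACHABLE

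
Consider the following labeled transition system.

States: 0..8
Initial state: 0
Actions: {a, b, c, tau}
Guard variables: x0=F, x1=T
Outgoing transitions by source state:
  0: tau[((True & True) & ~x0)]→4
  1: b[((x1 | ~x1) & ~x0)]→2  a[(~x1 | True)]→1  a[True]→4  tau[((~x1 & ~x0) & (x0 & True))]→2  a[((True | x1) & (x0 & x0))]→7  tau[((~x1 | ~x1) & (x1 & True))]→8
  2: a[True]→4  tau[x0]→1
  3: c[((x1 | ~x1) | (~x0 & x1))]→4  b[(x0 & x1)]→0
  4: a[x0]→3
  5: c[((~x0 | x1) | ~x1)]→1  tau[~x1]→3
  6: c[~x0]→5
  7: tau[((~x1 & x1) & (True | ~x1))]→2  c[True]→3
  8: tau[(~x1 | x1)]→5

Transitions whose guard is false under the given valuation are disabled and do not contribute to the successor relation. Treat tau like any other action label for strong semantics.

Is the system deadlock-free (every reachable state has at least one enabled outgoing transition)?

Answer: DEADLOCK at state 4

Working:
Reach set: {0,4}
  0: tau→4  [deg 1]
  4: ∅  [STUCK]
witness 4: tau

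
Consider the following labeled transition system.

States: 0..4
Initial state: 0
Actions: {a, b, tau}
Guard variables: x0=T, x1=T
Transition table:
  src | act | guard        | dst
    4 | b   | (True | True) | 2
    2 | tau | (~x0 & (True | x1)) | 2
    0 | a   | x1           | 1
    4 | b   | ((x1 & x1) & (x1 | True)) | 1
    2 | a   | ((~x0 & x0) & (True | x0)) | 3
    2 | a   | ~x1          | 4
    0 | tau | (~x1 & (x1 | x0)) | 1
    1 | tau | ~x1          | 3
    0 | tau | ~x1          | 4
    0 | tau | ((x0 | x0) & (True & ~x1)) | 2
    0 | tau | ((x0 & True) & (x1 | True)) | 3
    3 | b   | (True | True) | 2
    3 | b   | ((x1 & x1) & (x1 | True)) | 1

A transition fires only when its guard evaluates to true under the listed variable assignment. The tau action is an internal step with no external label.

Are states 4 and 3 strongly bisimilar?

Answer: BISIMILAR

Trace:
Refine partition for ~:
  round 0: {{0,1,2,3,4}}
  round 1: {{0},{1,2},{3,4}}
stable after 2 split(s): 3 block(s)
class of 4: {3,4}; class of 3: {3,4}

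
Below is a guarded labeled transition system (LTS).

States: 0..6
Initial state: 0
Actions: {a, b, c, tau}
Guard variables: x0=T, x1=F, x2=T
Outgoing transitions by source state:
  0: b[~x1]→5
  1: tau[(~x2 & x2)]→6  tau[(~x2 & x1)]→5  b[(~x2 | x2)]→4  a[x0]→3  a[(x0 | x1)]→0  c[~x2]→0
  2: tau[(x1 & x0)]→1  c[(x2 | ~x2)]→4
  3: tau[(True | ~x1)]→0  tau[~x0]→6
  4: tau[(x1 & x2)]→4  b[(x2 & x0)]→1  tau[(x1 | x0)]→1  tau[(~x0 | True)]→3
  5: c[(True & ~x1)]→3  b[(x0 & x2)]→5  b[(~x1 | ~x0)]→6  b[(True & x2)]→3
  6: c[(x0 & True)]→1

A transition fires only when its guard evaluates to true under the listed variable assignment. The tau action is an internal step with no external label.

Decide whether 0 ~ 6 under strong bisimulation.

Compute ~ classes (split until stable):
  P[0] = {{0,1,2,3,4,5,6}}
  P[1] = {{0},{1},{2,6},{3},{4},{5}}
  P[2] = {{0},{1},{2},{3},{4},{5},{6}}
Fixed point at round 3; 7 class(es).
0∈{0}, 6∈{6}

Answer: NOT BISIMILAR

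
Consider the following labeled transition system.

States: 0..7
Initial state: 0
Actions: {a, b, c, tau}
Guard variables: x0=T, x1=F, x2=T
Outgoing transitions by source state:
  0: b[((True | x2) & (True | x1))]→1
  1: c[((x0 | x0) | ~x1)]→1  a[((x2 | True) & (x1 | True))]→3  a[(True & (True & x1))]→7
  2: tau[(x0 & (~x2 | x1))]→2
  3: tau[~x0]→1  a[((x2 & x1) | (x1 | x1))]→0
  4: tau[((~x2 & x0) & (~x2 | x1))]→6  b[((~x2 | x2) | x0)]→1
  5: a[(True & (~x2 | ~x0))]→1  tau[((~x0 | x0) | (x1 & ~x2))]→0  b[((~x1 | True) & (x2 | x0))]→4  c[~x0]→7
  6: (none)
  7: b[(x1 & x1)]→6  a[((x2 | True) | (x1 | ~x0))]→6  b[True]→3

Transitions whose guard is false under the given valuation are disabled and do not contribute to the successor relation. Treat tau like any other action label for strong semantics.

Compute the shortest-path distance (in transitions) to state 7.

Breadth-first toward 7:
  L0 = {0}
  L1 = {1}
  L2 = {3}
7 never appears.

Answer: UNREACHABLE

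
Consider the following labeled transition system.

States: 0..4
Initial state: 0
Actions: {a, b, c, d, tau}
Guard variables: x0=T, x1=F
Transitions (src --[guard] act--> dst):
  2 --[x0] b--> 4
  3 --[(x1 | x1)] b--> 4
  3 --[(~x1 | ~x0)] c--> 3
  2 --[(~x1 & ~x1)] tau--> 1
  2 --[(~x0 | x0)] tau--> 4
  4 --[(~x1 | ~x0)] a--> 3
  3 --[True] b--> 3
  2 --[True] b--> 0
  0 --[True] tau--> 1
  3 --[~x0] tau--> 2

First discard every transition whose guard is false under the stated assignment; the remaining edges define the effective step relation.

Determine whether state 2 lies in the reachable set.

8 transition(s) survive guard evaluation.
Layer 0: {0}
Layer 1: {1}  now seen {0,1}
R = {0,1}

Answer: UNREACHABLE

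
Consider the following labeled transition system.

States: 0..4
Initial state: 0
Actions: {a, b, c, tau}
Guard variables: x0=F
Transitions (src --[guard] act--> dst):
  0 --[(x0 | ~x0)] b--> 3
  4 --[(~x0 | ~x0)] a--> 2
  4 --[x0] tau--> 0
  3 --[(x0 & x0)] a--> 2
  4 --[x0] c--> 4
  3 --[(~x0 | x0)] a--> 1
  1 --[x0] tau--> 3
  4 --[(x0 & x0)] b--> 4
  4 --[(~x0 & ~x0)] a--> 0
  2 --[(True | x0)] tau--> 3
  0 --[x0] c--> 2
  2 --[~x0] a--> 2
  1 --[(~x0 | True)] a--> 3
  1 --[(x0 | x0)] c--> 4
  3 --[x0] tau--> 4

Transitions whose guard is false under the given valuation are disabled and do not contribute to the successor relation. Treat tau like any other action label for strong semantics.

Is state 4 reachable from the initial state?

Guard filter leaves 7 enabled edge(s).
L0 = {0}
L1 = {3}  total {0,3}
L2 = {1}  total {0,1,3}
Reach set: {0,1,3}

Answer: UNREACHABLE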